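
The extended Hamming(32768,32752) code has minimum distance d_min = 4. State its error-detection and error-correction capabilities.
Detection only: up to d_min − 1 = 3 errors.
Correction: up to ⌊(d_min − 1)/2⌋ = ⌊3/2⌋ = 1 errors.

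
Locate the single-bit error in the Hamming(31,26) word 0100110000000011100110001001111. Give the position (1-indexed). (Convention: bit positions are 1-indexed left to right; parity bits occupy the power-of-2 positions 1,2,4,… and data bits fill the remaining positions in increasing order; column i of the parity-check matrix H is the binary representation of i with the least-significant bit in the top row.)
Syndrome s = H · r^T (mod 2), r = 0100110000000011100110001001111:
  s[0] = (1010101010101010101010101010101)·(0100110000000011100110001001111) mod 2 = 0+0+0+0+1+0+0+0+0+0+0+0+0+0+1+0+1+0+0+0+1+0+0+0+1+0+0+0+1+0+1 mod 2 = 1
  s[1] = (0110011001100110011001100110011)·(0100110000000011100110001001111) mod 2 = 0+1+0+0+0+1+0+0+0+0+0+0+0+0+1+0+0+0+0+0+0+0+0+0+0+0+0+0+0+1+1 mod 2 = 1
  s[2] = (0001111000011110000111100001111)·(0100110000000011100110001001111) mod 2 = 0+0+0+0+1+1+0+0+0+0+0+0+0+0+1+0+0+0+0+1+1+0+0+0+0+0+0+1+1+1+1 mod 2 = 1
  s[3] = (0000000111111110000000011111111)·(0100110000000011100110001001111) mod 2 = 0+0+0+0+0+0+0+0+0+0+0+0+0+0+1+0+0+0+0+0+0+0+0+0+1+0+0+1+1+1+1 mod 2 = 0
  s[4] = (0000000000000001111111111111111)·(0100110000000011100110001001111) mod 2 = 0+0+0+0+0+0+0+0+0+0+0+0+0+0+0+1+1+0+0+1+1+0+0+0+1+0+0+1+1+1+1 mod 2 = 1
Syndrome = 11101
Column i of H is the binary representation of i, so the syndrome is the binary index of the flipped bit.
Read s = 11101 with s[0] as LSB: 1·2^0 + 1·2^1 + 1·2^2 + 0·2^3 + 1·2^4 = 23.
Error is at bit position 23.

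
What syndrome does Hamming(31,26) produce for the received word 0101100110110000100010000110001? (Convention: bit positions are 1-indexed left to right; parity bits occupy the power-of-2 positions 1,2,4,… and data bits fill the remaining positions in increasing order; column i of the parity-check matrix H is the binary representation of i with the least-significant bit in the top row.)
Syndrome s = H · r^T (mod 2), r = 0101100110110000100010000110001:
  s[0] = (1010101010101010101010101010101)·(0101100110110000100010000110001) mod 2 = 0+0+0+0+1+0+0+0+1+0+1+0+0+0+0+0+1+0+0+0+1+0+0+0+0+0+1+0+0+0+1 mod 2 = 1
  s[1] = (0110011001100110011001100110011)·(0101100110110000100010000110001) mod 2 = 0+1+0+0+0+0+0+0+0+0+1+0+0+0+0+0+0+0+0+0+0+0+0+0+0+1+1+0+0+0+1 mod 2 = 1
  s[2] = (0001111000011110000111100001111)·(0101100110110000100010000110001) mod 2 = 0+0+0+1+1+0+0+0+0+0+0+1+0+0+0+0+0+0+0+0+1+0+0+0+0+0+0+0+0+0+1 mod 2 = 1
  s[3] = (0000000111111110000000011111111)·(0101100110110000100010000110001) mod 2 = 0+0+0+0+0+0+0+1+1+0+1+1+0+0+0+0+0+0+0+0+0+0+0+0+0+1+1+0+0+0+1 mod 2 = 1
  s[4] = (0000000000000001111111111111111)·(0101100110110000100010000110001) mod 2 = 0+0+0+0+0+0+0+0+0+0+0+0+0+0+0+0+1+0+0+0+1+0+0+0+0+1+1+0+0+0+1 mod 2 = 1
Syndrome = 11111
Non-zero syndrome: error at position 31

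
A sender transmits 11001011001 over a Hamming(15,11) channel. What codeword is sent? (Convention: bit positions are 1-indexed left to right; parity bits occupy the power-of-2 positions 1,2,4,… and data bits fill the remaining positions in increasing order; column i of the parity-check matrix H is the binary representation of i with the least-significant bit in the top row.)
Codeword c = d · G (mod 2), d = 11001011001:
  c[0] = d·G[:,0] = (11001011001)·(11011010101) mod 2 = 1+1+0+0+1+0+1+0+0+0+1 mod 2 = 1
  c[1] = d·G[:,1] = (11001011001)·(10110110011) mod 2 = 1+0+0+0+0+0+1+0+0+0+1 mod 2 = 1
  c[2] = d·G[:,2] = (11001011001)·(10000000000) mod 2 = 1+0+0+0+0+0+0+0+0+0+0 mod 2 = 1
  c[3] = d·G[:,3] = (11001011001)·(01110001111) mod 2 = 0+1+0+0+0+0+0+1+0+0+1 mod 2 = 1
  c[4] = d·G[:,4] = (11001011001)·(01000000000) mod 2 = 0+1+0+0+0+0+0+0+0+0+0 mod 2 = 1
  c[5] = d·G[:,5] = (11001011001)·(00100000000) mod 2 = 0+0+0+0+0+0+0+0+0+0+0 mod 2 = 0
  c[6] = d·G[:,6] = (11001011001)·(00010000000) mod 2 = 0+0+0+0+0+0+0+0+0+0+0 mod 2 = 0
  c[7] = d·G[:,7] = (11001011001)·(00001111111) mod 2 = 0+0+0+0+1+0+1+1+0+0+1 mod 2 = 0
  c[8] = d·G[:,8] = (11001011001)·(00001000000) mod 2 = 0+0+0+0+1+0+0+0+0+0+0 mod 2 = 1
  c[9] = d·G[:,9] = (11001011001)·(00000100000) mod 2 = 0+0+0+0+0+0+0+0+0+0+0 mod 2 = 0
  c[10] = d·G[:,10] = (11001011001)·(00000010000) mod 2 = 0+0+0+0+0+0+1+0+0+0+0 mod 2 = 1
  c[11] = d·G[:,11] = (11001011001)·(00000001000) mod 2 = 0+0+0+0+0+0+0+1+0+0+0 mod 2 = 1
  c[12] = d·G[:,12] = (11001011001)·(00000000100) mod 2 = 0+0+0+0+0+0+0+0+0+0+0 mod 2 = 0
  c[13] = d·G[:,13] = (11001011001)·(00000000010) mod 2 = 0+0+0+0+0+0+0+0+0+0+0 mod 2 = 0
  c[14] = d·G[:,14] = (11001011001)·(00000000001) mod 2 = 0+0+0+0+0+0+0+0+0+0+1 mod 2 = 1
Codeword = 111110001011001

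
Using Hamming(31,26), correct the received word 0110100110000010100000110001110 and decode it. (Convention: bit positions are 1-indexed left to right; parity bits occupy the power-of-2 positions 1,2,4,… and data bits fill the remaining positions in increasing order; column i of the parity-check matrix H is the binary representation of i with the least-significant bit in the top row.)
Syndrome s = H · r^T (mod 2), r = 0110100110000010100000110001110:
  s[0] = (1010101010101010101010101010101)·(0110100110000010100000110001110) mod 2 = 0+0+1+0+1+0+0+0+1+0+0+0+0+0+1+0+1+0+0+0+0+0+1+0+0+0+0+0+1+0+0 mod 2 = 1
  s[1] = (0110011001100110011001100110011)·(0110100110000010100000110001110) mod 2 = 0+1+1+0+0+0+0+0+0+0+0+0+0+0+1+0+0+0+0+0+0+0+1+0+0+0+0+0+0+1+0 mod 2 = 1
  s[2] = (0001111000011110000111100001111)·(0110100110000010100000110001110) mod 2 = 0+0+0+0+1+0+0+0+0+0+0+0+0+0+1+0+0+0+0+0+0+0+1+0+0+0+0+1+1+1+0 mod 2 = 0
  s[3] = (0000000111111110000000011111111)·(0110100110000010100000110001110) mod 2 = 0+0+0+0+0+0+0+1+1+0+0+0+0+0+1+0+0+0+0+0+0+0+0+1+0+0+0+1+1+1+0 mod 2 = 1
  s[4] = (0000000000000001111111111111111)·(0110100110000010100000110001110) mod 2 = 0+0+0+0+0+0+0+0+0+0+0+0+0+0+0+0+1+0+0+0+0+0+1+1+0+0+0+1+1+1+0 mod 2 = 0
Syndrome = 11010
Column 11 of H equals this syndrome → error at bit 11 (1-indexed).
Flip bit 11: 0110100110000010100000110001110 → 0110100110100010100000110001110
Extract data bits at positions {3,5,6,7,9,10,11,12,13,14,15,17,18,19,20,21,22,23,24,25,26,27,28,29,30,31}: 11001010001100000110001110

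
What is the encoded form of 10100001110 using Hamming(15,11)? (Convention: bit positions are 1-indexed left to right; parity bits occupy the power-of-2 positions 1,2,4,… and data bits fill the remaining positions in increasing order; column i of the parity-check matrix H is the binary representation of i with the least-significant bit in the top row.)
Codeword c = d · G (mod 2), d = 10100001110:
  c[0] = d·G[:,0] = (10100001110)·(11011010101) mod 2 = 1+0+0+0+0+0+0+0+1+0+0 mod 2 = 0
  c[1] = d·G[:,1] = (10100001110)·(10110110011) mod 2 = 1+0+1+0+0+0+0+0+0+1+0 mod 2 = 1
  c[2] = d·G[:,2] = (10100001110)·(10000000000) mod 2 = 1+0+0+0+0+0+0+0+0+0+0 mod 2 = 1
  c[3] = d·G[:,3] = (10100001110)·(01110001111) mod 2 = 0+0+1+0+0+0+0+1+1+1+0 mod 2 = 0
  c[4] = d·G[:,4] = (10100001110)·(01000000000) mod 2 = 0+0+0+0+0+0+0+0+0+0+0 mod 2 = 0
  c[5] = d·G[:,5] = (10100001110)·(00100000000) mod 2 = 0+0+1+0+0+0+0+0+0+0+0 mod 2 = 1
  c[6] = d·G[:,6] = (10100001110)·(00010000000) mod 2 = 0+0+0+0+0+0+0+0+0+0+0 mod 2 = 0
  c[7] = d·G[:,7] = (10100001110)·(00001111111) mod 2 = 0+0+0+0+0+0+0+1+1+1+0 mod 2 = 1
  c[8] = d·G[:,8] = (10100001110)·(00001000000) mod 2 = 0+0+0+0+0+0+0+0+0+0+0 mod 2 = 0
  c[9] = d·G[:,9] = (10100001110)·(00000100000) mod 2 = 0+0+0+0+0+0+0+0+0+0+0 mod 2 = 0
  c[10] = d·G[:,10] = (10100001110)·(00000010000) mod 2 = 0+0+0+0+0+0+0+0+0+0+0 mod 2 = 0
  c[11] = d·G[:,11] = (10100001110)·(00000001000) mod 2 = 0+0+0+0+0+0+0+1+0+0+0 mod 2 = 1
  c[12] = d·G[:,12] = (10100001110)·(00000000100) mod 2 = 0+0+0+0+0+0+0+0+1+0+0 mod 2 = 1
  c[13] = d·G[:,13] = (10100001110)·(00000000010) mod 2 = 0+0+0+0+0+0+0+0+0+1+0 mod 2 = 1
  c[14] = d·G[:,14] = (10100001110)·(00000000001) mod 2 = 0+0+0+0+0+0+0+0+0+0+0 mod 2 = 0
Codeword = 011001010001110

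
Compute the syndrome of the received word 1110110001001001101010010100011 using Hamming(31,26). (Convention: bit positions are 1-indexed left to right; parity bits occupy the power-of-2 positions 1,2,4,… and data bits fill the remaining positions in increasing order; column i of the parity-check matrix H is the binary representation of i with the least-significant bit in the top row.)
Syndrome s = H · r^T (mod 2), r = 1110110001001001101010010100011:
  s[0] = (1010101010101010101010101010101)·(1110110001001001101010010100011) mod 2 = 1+0+1+0+1+0+0+0+0+0+0+0+1+0+0+0+1+0+1+0+1+0+0+0+0+0+0+0+0+0+1 mod 2 = 0
  s[1] = (0110011001100110011001100110011)·(1110110001001001101010010100011) mod 2 = 0+1+1+0+0+1+0+0+0+1+0+0+0+0+0+0+0+0+1+0+0+0+0+0+0+1+0+0+0+1+1 mod 2 = 0
  s[2] = (0001111000011110000111100001111)·(1110110001001001101010010100011) mod 2 = 0+0+0+0+1+1+0+0+0+0+0+0+1+0+0+0+0+0+0+0+1+0+0+0+0+0+0+0+0+1+1 mod 2 = 0
  s[3] = (0000000111111110000000011111111)·(1110110001001001101010010100011) mod 2 = 0+0+0+0+0+0+0+0+0+1+0+0+1+0+0+0+0+0+0+0+0+0+0+1+0+1+0+0+0+1+1 mod 2 = 0
  s[4] = (0000000000000001111111111111111)·(1110110001001001101010010100011) mod 2 = 0+0+0+0+0+0+0+0+0+0+0+0+0+0+0+1+1+0+1+0+1+0+0+1+0+1+0+0+0+1+1 mod 2 = 0
Syndrome = 00000
s = 0: no error detected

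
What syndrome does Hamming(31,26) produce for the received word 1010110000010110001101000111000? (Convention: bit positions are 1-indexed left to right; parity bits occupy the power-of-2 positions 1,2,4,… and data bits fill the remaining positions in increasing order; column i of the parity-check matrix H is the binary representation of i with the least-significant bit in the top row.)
Syndrome s = H · r^T (mod 2), r = 1010110000010110001101000111000:
  s[0] = (1010101010101010101010101010101)·(1010110000010110001101000111000) mod 2 = 1+0+1+0+1+0+0+0+0+0+0+0+0+0+1+0+0+0+1+0+0+0+0+0+0+0+1+0+0+0+0 mod 2 = 0
  s[1] = (0110011001100110011001100110011)·(1010110000010110001101000111000) mod 2 = 0+0+1+0+0+1+0+0+0+0+0+0+0+1+1+0+0+0+1+0+0+1+0+0+0+1+1+0+0+0+0 mod 2 = 0
  s[2] = (0001111000011110000111100001111)·(1010110000010110001101000111000) mod 2 = 0+0+0+0+1+1+0+0+0+0+0+1+0+1+1+0+0+0+0+1+0+1+0+0+0+0+0+1+0+0+0 mod 2 = 0
  s[3] = (0000000111111110000000011111111)·(1010110000010110001101000111000) mod 2 = 0+0+0+0+0+0+0+0+0+0+0+1+0+1+1+0+0+0+0+0+0+0+0+0+0+1+1+1+0+0+0 mod 2 = 0
  s[4] = (0000000000000001111111111111111)·(1010110000010110001101000111000) mod 2 = 0+0+0+0+0+0+0+0+0+0+0+0+0+0+0+0+0+0+1+1+0+1+0+0+0+1+1+1+0+0+0 mod 2 = 0
Syndrome = 00000
s = 0: no error detected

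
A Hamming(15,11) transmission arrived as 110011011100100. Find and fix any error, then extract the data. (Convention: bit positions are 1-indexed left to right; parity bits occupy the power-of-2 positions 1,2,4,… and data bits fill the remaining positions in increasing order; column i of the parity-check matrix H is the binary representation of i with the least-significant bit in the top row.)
Syndrome s = H · r^T (mod 2), r = 110011011100100:
  s[0] = (101010101010101)·(110011011100100) mod 2 = 1+0+0+0+1+0+0+0+1+0+0+0+1+0+0 mod 2 = 0
  s[1] = (011001100110011)·(110011011100100) mod 2 = 0+1+0+0+0+1+0+0+0+1+0+0+0+0+0 mod 2 = 1
  s[2] = (000111100001111)·(110011011100100) mod 2 = 0+0+0+0+1+1+0+0+0+0+0+0+1+0+0 mod 2 = 1
  s[3] = (000000011111111)·(110011011100100) mod 2 = 0+0+0+0+0+0+0+1+1+1+0+0+1+0+0 mod 2 = 0
Syndrome = 0110
Column 6 of H equals this syndrome → error at bit 6 (1-indexed).
Flip bit 6: 110011011100100 → 110010011100100
Extract data bits at positions {3,5,6,7,9,10,11,12,13,14,15}: 01001100100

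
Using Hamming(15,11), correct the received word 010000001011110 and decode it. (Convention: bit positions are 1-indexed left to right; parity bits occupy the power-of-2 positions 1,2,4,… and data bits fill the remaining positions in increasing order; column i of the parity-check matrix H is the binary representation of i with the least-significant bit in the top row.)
Syndrome s = H · r^T (mod 2), r = 010000001011110:
  s[0] = (101010101010101)·(010000001011110) mod 2 = 0+0+0+0+0+0+0+0+1+0+1+0+1+0+0 mod 2 = 1
  s[1] = (011001100110011)·(010000001011110) mod 2 = 0+1+0+0+0+0+0+0+0+0+1+0+0+1+0 mod 2 = 1
  s[2] = (000111100001111)·(010000001011110) mod 2 = 0+0+0+0+0+0+0+0+0+0+0+1+1+1+0 mod 2 = 1
  s[3] = (000000011111111)·(010000001011110) mod 2 = 0+0+0+0+0+0+0+0+1+0+1+1+1+1+0 mod 2 = 1
Syndrome = 1111
Column 15 of H equals this syndrome → error at bit 15 (1-indexed).
Flip bit 15: 010000001011110 → 010000001011111
Extract data bits at positions {3,5,6,7,9,10,11,12,13,14,15}: 00001011111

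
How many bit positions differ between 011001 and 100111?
XOR = 111110, count of 1s = 5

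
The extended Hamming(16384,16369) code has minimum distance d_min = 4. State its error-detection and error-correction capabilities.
Detection only: up to d_min − 1 = 3 errors.
Correction: up to ⌊(d_min − 1)/2⌋ = ⌊3/2⌋ = 1 errors.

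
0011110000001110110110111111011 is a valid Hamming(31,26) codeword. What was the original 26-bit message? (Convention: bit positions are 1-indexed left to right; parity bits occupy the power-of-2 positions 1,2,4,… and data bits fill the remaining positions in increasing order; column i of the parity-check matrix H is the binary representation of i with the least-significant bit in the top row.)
Parity bits occupy power-of-2 positions; data bits are at positions {3,5,6,7,9,10,11,12,13,14,15,17,18,19,20,21,22,23,24,25,26,27,28,29,30,31} (1-indexed).
Extract: c[3]=1 c[5]=1 c[6]=1 c[7]=0 c[9]=0 c[10]=0 c[11]=0 c[12]=0 c[13]=1 c[14]=1 c[15]=1 c[17]=1 c[18]=1 c[19]=0 c[20]=1 c[21]=1 c[22]=0 c[23]=1 c[24]=1 c[25]=1 c[26]=1 c[27]=1 c[28]=1 c[29]=0 c[30]=1 c[31]=1
Data = 11100000111110110111111011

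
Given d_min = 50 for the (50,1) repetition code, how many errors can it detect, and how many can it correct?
Detection only: up to d_min − 1 = 49 errors.
Correction: up to ⌊(d_min − 1)/2⌋ = ⌊49/2⌋ = 24 errors.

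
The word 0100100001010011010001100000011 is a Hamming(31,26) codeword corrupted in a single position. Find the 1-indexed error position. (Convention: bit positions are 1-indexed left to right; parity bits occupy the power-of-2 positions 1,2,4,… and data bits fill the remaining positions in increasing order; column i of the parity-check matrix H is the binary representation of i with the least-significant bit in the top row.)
Syndrome s = H · r^T (mod 2), r = 0100100001010011010001100000011:
  s[0] = (1010101010101010101010101010101)·(0100100001010011010001100000011) mod 2 = 0+0+0+0+1+0+0+0+0+0+0+0+0+0+1+0+0+0+0+0+0+0+1+0+0+0+0+0+0+0+1 mod 2 = 0
  s[1] = (0110011001100110011001100110011)·(0100100001010011010001100000011) mod 2 = 0+1+0+0+0+0+0+0+0+1+0+0+0+0+1+0+0+1+0+0+0+1+1+0+0+0+0+0+0+1+1 mod 2 = 0
  s[2] = (0001111000011110000111100001111)·(0100100001010011010001100000011) mod 2 = 0+0+0+0+1+0+0+0+0+0+0+1+0+0+1+0+0+0+0+0+0+1+1+0+0+0+0+0+0+1+1 mod 2 = 1
  s[3] = (0000000111111110000000011111111)·(0100100001010011010001100000011) mod 2 = 0+0+0+0+0+0+0+0+0+1+0+1+0+0+1+0+0+0+0+0+0+0+0+0+0+0+0+0+0+1+1 mod 2 = 1
  s[4] = (0000000000000001111111111111111)·(0100100001010011010001100000011) mod 2 = 0+0+0+0+0+0+0+0+0+0+0+0+0+0+0+1+0+1+0+0+0+1+1+0+0+0+0+0+0+1+1 mod 2 = 0
Syndrome = 00110
Column i of H is the binary representation of i, so the syndrome is the binary index of the flipped bit.
Read s = 00110 with s[0] as LSB: 0·2^0 + 0·2^1 + 1·2^2 + 1·2^3 + 0·2^4 = 12.
Error is at bit position 12.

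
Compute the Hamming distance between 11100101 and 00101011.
XOR = 11001110, count of 1s = 5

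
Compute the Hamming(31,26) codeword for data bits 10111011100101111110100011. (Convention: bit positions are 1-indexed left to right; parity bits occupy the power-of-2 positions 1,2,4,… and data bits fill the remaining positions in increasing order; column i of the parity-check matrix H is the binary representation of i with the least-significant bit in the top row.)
Codeword c = d · G (mod 2), d = 10111011100101111110100011:
  c[0] = d·G[:,0] = (10111011100101111110100011)·(11011010101101010101010101) mod 2 = 1+0+0+1+1+0+1+0+1+0+0+1+0+1+0+1+0+1+0+0+0+0+0+0+0+1 mod 2 = 0
  c[1] = d·G[:,1] = (10111011100101111110100011)·(10110110011011001100110011) mod 2 = 1+0+1+1+0+0+1+0+0+0+0+0+0+1+0+0+1+1+0+0+1+0+0+0+1+1 mod 2 = 0
  c[2] = d·G[:,2] = (10111011100101111110100011)·(10000000000000000000000000) mod 2 = 1+0+0+0+0+0+0+0+0+0+0+0+0+0+0+0+0+0+0+0+0+0+0+0+0+0 mod 2 = 1
  c[3] = d·G[:,3] = (10111011100101111110100011)·(01110001111000111100001111) mod 2 = 0+0+1+1+0+0+0+1+1+0+0+0+0+0+1+1+1+1+0+0+0+0+0+0+1+1 mod 2 = 0
  c[4] = d·G[:,4] = (10111011100101111110100011)·(01000000000000000000000000) mod 2 = 0+0+0+0+0+0+0+0+0+0+0+0+0+0+0+0+0+0+0+0+0+0+0+0+0+0 mod 2 = 0
  c[5] = d·G[:,5] = (10111011100101111110100011)·(00100000000000000000000000) mod 2 = 0+0+1+0+0+0+0+0+0+0+0+0+0+0+0+0+0+0+0+0+0+0+0+0+0+0 mod 2 = 1
  c[6] = d·G[:,6] = (10111011100101111110100011)·(00010000000000000000000000) mod 2 = 0+0+0+1+0+0+0+0+0+0+0+0+0+0+0+0+0+0+0+0+0+0+0+0+0+0 mod 2 = 1
  c[7] = d·G[:,7] = (10111011100101111110100011)·(00001111111000000011111111) mod 2 = 0+0+0+0+1+0+1+1+1+0+0+0+0+0+0+0+0+0+1+0+1+0+0+0+1+1 mod 2 = 0
  c[8] = d·G[:,8] = (10111011100101111110100011)·(00001000000000000000000000) mod 2 = 0+0+0+0+1+0+0+0+0+0+0+0+0+0+0+0+0+0+0+0+0+0+0+0+0+0 mod 2 = 1
  c[9] = d·G[:,9] = (10111011100101111110100011)·(00000100000000000000000000) mod 2 = 0+0+0+0+0+0+0+0+0+0+0+0+0+0+0+0+0+0+0+0+0+0+0+0+0+0 mod 2 = 0
  c[10] = d·G[:,10] = (10111011100101111110100011)·(00000010000000000000000000) mod 2 = 0+0+0+0+0+0+1+0+0+0+0+0+0+0+0+0+0+0+0+0+0+0+0+0+0+0 mod 2 = 1
  c[11] = d·G[:,11] = (10111011100101111110100011)·(00000001000000000000000000) mod 2 = 0+0+0+0+0+0+0+1+0+0+0+0+0+0+0+0+0+0+0+0+0+0+0+0+0+0 mod 2 = 1
  c[12] = d·G[:,12] = (10111011100101111110100011)·(00000000100000000000000000) mod 2 = 0+0+0+0+0+0+0+0+1+0+0+0+0+0+0+0+0+0+0+0+0+0+0+0+0+0 mod 2 = 1
  c[13] = d·G[:,13] = (10111011100101111110100011)·(00000000010000000000000000) mod 2 = 0+0+0+0+0+0+0+0+0+0+0+0+0+0+0+0+0+0+0+0+0+0+0+0+0+0 mod 2 = 0
  c[14] = d·G[:,14] = (10111011100101111110100011)·(00000000001000000000000000) mod 2 = 0+0+0+0+0+0+0+0+0+0+0+0+0+0+0+0+0+0+0+0+0+0+0+0+0+0 mod 2 = 0
  c[15] = d·G[:,15] = (10111011100101111110100011)·(00000000000111111111111111) mod 2 = 0+0+0+0+0+0+0+0+0+0+0+1+0+1+1+1+1+1+1+0+1+0+0+0+1+1 mod 2 = 0
  c[16] = d·G[:,16] = (10111011100101111110100011)·(00000000000100000000000000) mod 2 = 0+0+0+0+0+0+0+0+0+0+0+1+0+0+0+0+0+0+0+0+0+0+0+0+0+0 mod 2 = 1
  c[17] = d·G[:,17] = (10111011100101111110100011)·(00000000000010000000000000) mod 2 = 0+0+0+0+0+0+0+0+0+0+0+0+0+0+0+0+0+0+0+0+0+0+0+0+0+0 mod 2 = 0
  c[18] = d·G[:,18] = (10111011100101111110100011)·(00000000000001000000000000) mod 2 = 0+0+0+0+0+0+0+0+0+0+0+0+0+1+0+0+0+0+0+0+0+0+0+0+0+0 mod 2 = 1
  c[19] = d·G[:,19] = (10111011100101111110100011)·(00000000000000100000000000) mod 2 = 0+0+0+0+0+0+0+0+0+0+0+0+0+0+1+0+0+0+0+0+0+0+0+0+0+0 mod 2 = 1
  c[20] = d·G[:,20] = (10111011100101111110100011)·(00000000000000010000000000) mod 2 = 0+0+0+0+0+0+0+0+0+0+0+0+0+0+0+1+0+0+0+0+0+0+0+0+0+0 mod 2 = 1
  c[21] = d·G[:,21] = (10111011100101111110100011)·(00000000000000001000000000) mod 2 = 0+0+0+0+0+0+0+0+0+0+0+0+0+0+0+0+1+0+0+0+0+0+0+0+0+0 mod 2 = 1
  c[22] = d·G[:,22] = (10111011100101111110100011)·(00000000000000000100000000) mod 2 = 0+0+0+0+0+0+0+0+0+0+0+0+0+0+0+0+0+1+0+0+0+0+0+0+0+0 mod 2 = 1
  c[23] = d·G[:,23] = (10111011100101111110100011)·(00000000000000000010000000) mod 2 = 0+0+0+0+0+0+0+0+0+0+0+0+0+0+0+0+0+0+1+0+0+0+0+0+0+0 mod 2 = 1
  c[24] = d·G[:,24] = (10111011100101111110100011)·(00000000000000000001000000) mod 2 = 0+0+0+0+0+0+0+0+0+0+0+0+0+0+0+0+0+0+0+0+0+0+0+0+0+0 mod 2 = 0
  c[25] = d·G[:,25] = (10111011100101111110100011)·(00000000000000000000100000) mod 2 = 0+0+0+0+0+0+0+0+0+0+0+0+0+0+0+0+0+0+0+0+1+0+0+0+0+0 mod 2 = 1
  c[26] = d·G[:,26] = (10111011100101111110100011)·(00000000000000000000010000) mod 2 = 0+0+0+0+0+0+0+0+0+0+0+0+0+0+0+0+0+0+0+0+0+0+0+0+0+0 mod 2 = 0
  c[27] = d·G[:,27] = (10111011100101111110100011)·(00000000000000000000001000) mod 2 = 0+0+0+0+0+0+0+0+0+0+0+0+0+0+0+0+0+0+0+0+0+0+0+0+0+0 mod 2 = 0
  c[28] = d·G[:,28] = (10111011100101111110100011)·(00000000000000000000000100) mod 2 = 0+0+0+0+0+0+0+0+0+0+0+0+0+0+0+0+0+0+0+0+0+0+0+0+0+0 mod 2 = 0
  c[29] = d·G[:,29] = (10111011100101111110100011)·(00000000000000000000000010) mod 2 = 0+0+0+0+0+0+0+0+0+0+0+0+0+0+0+0+0+0+0+0+0+0+0+0+1+0 mod 2 = 1
  c[30] = d·G[:,30] = (10111011100101111110100011)·(00000000000000000000000001) mod 2 = 0+0+0+0+0+0+0+0+0+0+0+0+0+0+0+0+0+0+0+0+0+0+0+0+0+1 mod 2 = 1
Codeword = 0010011010111000101111110100011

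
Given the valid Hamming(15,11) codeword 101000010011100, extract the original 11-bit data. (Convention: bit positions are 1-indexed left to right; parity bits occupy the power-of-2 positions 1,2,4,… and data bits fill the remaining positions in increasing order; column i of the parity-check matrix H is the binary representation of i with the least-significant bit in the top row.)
Parity bits occupy power-of-2 positions; data bits are at positions {3,5,6,7,9,10,11,12,13,14,15} (1-indexed).
Extract: c[3]=1 c[5]=0 c[6]=0 c[7]=0 c[9]=0 c[10]=0 c[11]=1 c[12]=1 c[13]=1 c[14]=0 c[15]=0
Data = 10000011100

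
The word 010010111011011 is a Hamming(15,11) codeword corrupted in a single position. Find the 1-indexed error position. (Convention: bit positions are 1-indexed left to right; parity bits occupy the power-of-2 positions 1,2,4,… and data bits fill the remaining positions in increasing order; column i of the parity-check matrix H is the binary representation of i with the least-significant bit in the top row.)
Syndrome s = H · r^T (mod 2), r = 010010111011011:
  s[0] = (101010101010101)·(010010111011011) mod 2 = 0+0+0+0+1+0+1+0+1+0+1+0+0+0+1 mod 2 = 1
  s[1] = (011001100110011)·(010010111011011) mod 2 = 0+1+0+0+0+0+1+0+0+0+1+0+0+1+1 mod 2 = 1
  s[2] = (000111100001111)·(010010111011011) mod 2 = 0+0+0+0+1+0+1+0+0+0+0+1+0+1+1 mod 2 = 1
  s[3] = (000000011111111)·(010010111011011) mod 2 = 0+0+0+0+0+0+0+1+1+0+1+1+0+1+1 mod 2 = 0
Syndrome = 1110
Column i of H is the binary representation of i, so the syndrome is the binary index of the flipped bit.
Read s = 1110 with s[0] as LSB: 1·2^0 + 1·2^1 + 1·2^2 + 0·2^3 = 7.
Error is at bit position 7.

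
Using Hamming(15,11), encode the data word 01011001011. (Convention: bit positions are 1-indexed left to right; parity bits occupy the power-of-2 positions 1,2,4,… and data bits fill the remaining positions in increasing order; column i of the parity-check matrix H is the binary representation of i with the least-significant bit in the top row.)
Codeword c = d · G (mod 2), d = 01011001011:
  c[0] = d·G[:,0] = (01011001011)·(11011010101) mod 2 = 0+1+0+1+1+0+0+0+0+0+1 mod 2 = 0
  c[1] = d·G[:,1] = (01011001011)·(10110110011) mod 2 = 0+0+0+1+0+0+0+0+0+1+1 mod 2 = 1
  c[2] = d·G[:,2] = (01011001011)·(10000000000) mod 2 = 0+0+0+0+0+0+0+0+0+0+0 mod 2 = 0
  c[3] = d·G[:,3] = (01011001011)·(01110001111) mod 2 = 0+1+0+1+0+0+0+1+0+1+1 mod 2 = 1
  c[4] = d·G[:,4] = (01011001011)·(01000000000) mod 2 = 0+1+0+0+0+0+0+0+0+0+0 mod 2 = 1
  c[5] = d·G[:,5] = (01011001011)·(00100000000) mod 2 = 0+0+0+0+0+0+0+0+0+0+0 mod 2 = 0
  c[6] = d·G[:,6] = (01011001011)·(00010000000) mod 2 = 0+0+0+1+0+0+0+0+0+0+0 mod 2 = 1
  c[7] = d·G[:,7] = (01011001011)·(00001111111) mod 2 = 0+0+0+0+1+0+0+1+0+1+1 mod 2 = 0
  c[8] = d·G[:,8] = (01011001011)·(00001000000) mod 2 = 0+0+0+0+1+0+0+0+0+0+0 mod 2 = 1
  c[9] = d·G[:,9] = (01011001011)·(00000100000) mod 2 = 0+0+0+0+0+0+0+0+0+0+0 mod 2 = 0
  c[10] = d·G[:,10] = (01011001011)·(00000010000) mod 2 = 0+0+0+0+0+0+0+0+0+0+0 mod 2 = 0
  c[11] = d·G[:,11] = (01011001011)·(00000001000) mod 2 = 0+0+0+0+0+0+0+1+0+0+0 mod 2 = 1
  c[12] = d·G[:,12] = (01011001011)·(00000000100) mod 2 = 0+0+0+0+0+0+0+0+0+0+0 mod 2 = 0
  c[13] = d·G[:,13] = (01011001011)·(00000000010) mod 2 = 0+0+0+0+0+0+0+0+0+1+0 mod 2 = 1
  c[14] = d·G[:,14] = (01011001011)·(00000000001) mod 2 = 0+0+0+0+0+0+0+0+0+0+1 mod 2 = 1
Codeword = 010110101001011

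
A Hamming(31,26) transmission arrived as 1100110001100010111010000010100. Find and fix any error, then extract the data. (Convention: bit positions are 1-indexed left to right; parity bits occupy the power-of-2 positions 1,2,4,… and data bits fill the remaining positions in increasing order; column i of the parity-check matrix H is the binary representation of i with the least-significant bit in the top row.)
Syndrome s = H · r^T (mod 2), r = 1100110001100010111010000010100:
  s[0] = (1010101010101010101010101010101)·(1100110001100010111010000010100) mod 2 = 1+0+0+0+1+0+0+0+0+0+1+0+0+0+1+0+1+0+1+0+1+0+0+0+0+0+1+0+1+0+0 mod 2 = 1
  s[1] = (0110011001100110011001100110011)·(1100110001100010111010000010100) mod 2 = 0+1+0+0+0+1+0+0+0+1+1+0+0+0+1+0+0+1+1+0+0+0+0+0+0+0+1+0+0+0+0 mod 2 = 0
  s[2] = (0001111000011110000111100001111)·(1100110001100010111010000010100) mod 2 = 0+0+0+0+1+1+0+0+0+0+0+0+0+0+1+0+0+0+0+0+1+0+0+0+0+0+0+0+1+0+0 mod 2 = 1
  s[3] = (0000000111111110000000011111111)·(1100110001100010111010000010100) mod 2 = 0+0+0+0+0+0+0+0+0+1+1+0+0+0+1+0+0+0+0+0+0+0+0+0+0+0+1+0+1+0+0 mod 2 = 1
  s[4] = (0000000000000001111111111111111)·(1100110001100010111010000010100) mod 2 = 0+0+0+0+0+0+0+0+0+0+0+0+0+0+0+0+1+1+1+0+1+0+0+0+0+0+1+0+1+0+0 mod 2 = 0
Syndrome = 10110
Column 13 of H equals this syndrome → error at bit 13 (1-indexed).
Flip bit 13: 1100110001100010111010000010100 → 1100110001101010111010000010100
Extract data bits at positions {3,5,6,7,9,10,11,12,13,14,15,17,18,19,20,21,22,23,24,25,26,27,28,29,30,31}: 01100110101111010000010100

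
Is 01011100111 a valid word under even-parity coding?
Sum of all bits: 0+1+0+1+1+1+0+0+1+1+1 = 7; 7 mod 2 = 1. Result is 1 → parity error detected.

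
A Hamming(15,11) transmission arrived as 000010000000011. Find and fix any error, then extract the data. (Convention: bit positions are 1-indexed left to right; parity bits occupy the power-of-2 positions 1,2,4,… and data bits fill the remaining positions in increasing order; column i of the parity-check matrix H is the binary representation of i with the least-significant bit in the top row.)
Syndrome s = H · r^T (mod 2), r = 000010000000011:
  s[0] = (101010101010101)·(000010000000011) mod 2 = 0+0+0+0+1+0+0+0+0+0+0+0+0+0+1 mod 2 = 0
  s[1] = (011001100110011)·(000010000000011) mod 2 = 0+0+0+0+0+0+0+0+0+0+0+0+0+1+1 mod 2 = 0
  s[2] = (000111100001111)·(000010000000011) mod 2 = 0+0+0+0+1+0+0+0+0+0+0+0+0+1+1 mod 2 = 1
  s[3] = (000000011111111)·(000010000000011) mod 2 = 0+0+0+0+0+0+0+0+0+0+0+0+0+1+1 mod 2 = 0
Syndrome = 0010
Column 4 of H equals this syndrome → error at bit 4 (1-indexed).
Flip bit 4: 000010000000011 → 000110000000011
Extract data bits at positions {3,5,6,7,9,10,11,12,13,14,15}: 01000000011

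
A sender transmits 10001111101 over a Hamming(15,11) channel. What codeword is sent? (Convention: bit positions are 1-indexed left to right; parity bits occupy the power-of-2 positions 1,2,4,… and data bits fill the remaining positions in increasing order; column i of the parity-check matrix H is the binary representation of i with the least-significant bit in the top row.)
Codeword c = d · G (mod 2), d = 10001111101:
  c[0] = d·G[:,0] = (10001111101)·(11011010101) mod 2 = 1+0+0+0+1+0+1+0+1+0+1 mod 2 = 1
  c[1] = d·G[:,1] = (10001111101)·(10110110011) mod 2 = 1+0+0+0+0+1+1+0+0+0+1 mod 2 = 0
  c[2] = d·G[:,2] = (10001111101)·(10000000000) mod 2 = 1+0+0+0+0+0+0+0+0+0+0 mod 2 = 1
  c[3] = d·G[:,3] = (10001111101)·(01110001111) mod 2 = 0+0+0+0+0+0+0+1+1+0+1 mod 2 = 1
  c[4] = d·G[:,4] = (10001111101)·(01000000000) mod 2 = 0+0+0+0+0+0+0+0+0+0+0 mod 2 = 0
  c[5] = d·G[:,5] = (10001111101)·(00100000000) mod 2 = 0+0+0+0+0+0+0+0+0+0+0 mod 2 = 0
  c[6] = d·G[:,6] = (10001111101)·(00010000000) mod 2 = 0+0+0+0+0+0+0+0+0+0+0 mod 2 = 0
  c[7] = d·G[:,7] = (10001111101)·(00001111111) mod 2 = 0+0+0+0+1+1+1+1+1+0+1 mod 2 = 0
  c[8] = d·G[:,8] = (10001111101)·(00001000000) mod 2 = 0+0+0+0+1+0+0+0+0+0+0 mod 2 = 1
  c[9] = d·G[:,9] = (10001111101)·(00000100000) mod 2 = 0+0+0+0+0+1+0+0+0+0+0 mod 2 = 1
  c[10] = d·G[:,10] = (10001111101)·(00000010000) mod 2 = 0+0+0+0+0+0+1+0+0+0+0 mod 2 = 1
  c[11] = d·G[:,11] = (10001111101)·(00000001000) mod 2 = 0+0+0+0+0+0+0+1+0+0+0 mod 2 = 1
  c[12] = d·G[:,12] = (10001111101)·(00000000100) mod 2 = 0+0+0+0+0+0+0+0+1+0+0 mod 2 = 1
  c[13] = d·G[:,13] = (10001111101)·(00000000010) mod 2 = 0+0+0+0+0+0+0+0+0+0+0 mod 2 = 0
  c[14] = d·G[:,14] = (10001111101)·(00000000001) mod 2 = 0+0+0+0+0+0+0+0+0+0+1 mod 2 = 1
Codeword = 101100001111101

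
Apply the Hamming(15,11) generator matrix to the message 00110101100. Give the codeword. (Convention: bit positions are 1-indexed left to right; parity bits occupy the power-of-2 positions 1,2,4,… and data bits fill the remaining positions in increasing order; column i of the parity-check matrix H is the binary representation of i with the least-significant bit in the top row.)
Codeword c = d · G (mod 2), d = 00110101100:
  c[0] = d·G[:,0] = (00110101100)·(11011010101) mod 2 = 0+0+0+1+0+0+0+0+1+0+0 mod 2 = 0
  c[1] = d·G[:,1] = (00110101100)·(10110110011) mod 2 = 0+0+1+1+0+1+0+0+0+0+0 mod 2 = 1
  c[2] = d·G[:,2] = (00110101100)·(10000000000) mod 2 = 0+0+0+0+0+0+0+0+0+0+0 mod 2 = 0
  c[3] = d·G[:,3] = (00110101100)·(01110001111) mod 2 = 0+0+1+1+0+0+0+1+1+0+0 mod 2 = 0
  c[4] = d·G[:,4] = (00110101100)·(01000000000) mod 2 = 0+0+0+0+0+0+0+0+0+0+0 mod 2 = 0
  c[5] = d·G[:,5] = (00110101100)·(00100000000) mod 2 = 0+0+1+0+0+0+0+0+0+0+0 mod 2 = 1
  c[6] = d·G[:,6] = (00110101100)·(00010000000) mod 2 = 0+0+0+1+0+0+0+0+0+0+0 mod 2 = 1
  c[7] = d·G[:,7] = (00110101100)·(00001111111) mod 2 = 0+0+0+0+0+1+0+1+1+0+0 mod 2 = 1
  c[8] = d·G[:,8] = (00110101100)·(00001000000) mod 2 = 0+0+0+0+0+0+0+0+0+0+0 mod 2 = 0
  c[9] = d·G[:,9] = (00110101100)·(00000100000) mod 2 = 0+0+0+0+0+1+0+0+0+0+0 mod 2 = 1
  c[10] = d·G[:,10] = (00110101100)·(00000010000) mod 2 = 0+0+0+0+0+0+0+0+0+0+0 mod 2 = 0
  c[11] = d·G[:,11] = (00110101100)·(00000001000) mod 2 = 0+0+0+0+0+0+0+1+0+0+0 mod 2 = 1
  c[12] = d·G[:,12] = (00110101100)·(00000000100) mod 2 = 0+0+0+0+0+0+0+0+1+0+0 mod 2 = 1
  c[13] = d·G[:,13] = (00110101100)·(00000000010) mod 2 = 0+0+0+0+0+0+0+0+0+0+0 mod 2 = 0
  c[14] = d·G[:,14] = (00110101100)·(00000000001) mod 2 = 0+0+0+0+0+0+0+0+0+0+0 mod 2 = 0
Codeword = 010001110101100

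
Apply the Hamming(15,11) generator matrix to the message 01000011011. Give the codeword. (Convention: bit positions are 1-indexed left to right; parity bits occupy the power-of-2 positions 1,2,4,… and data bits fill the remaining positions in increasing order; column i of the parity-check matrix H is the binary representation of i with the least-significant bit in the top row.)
Codeword c = d · G (mod 2), d = 01000011011:
  c[0] = d·G[:,0] = (01000011011)·(11011010101) mod 2 = 0+1+0+0+0+0+1+0+0+0+1 mod 2 = 1
  c[1] = d·G[:,1] = (01000011011)·(10110110011) mod 2 = 0+0+0+0+0+0+1+0+0+1+1 mod 2 = 1
  c[2] = d·G[:,2] = (01000011011)·(10000000000) mod 2 = 0+0+0+0+0+0+0+0+0+0+0 mod 2 = 0
  c[3] = d·G[:,3] = (01000011011)·(01110001111) mod 2 = 0+1+0+0+0+0+0+1+0+1+1 mod 2 = 0
  c[4] = d·G[:,4] = (01000011011)·(01000000000) mod 2 = 0+1+0+0+0+0+0+0+0+0+0 mod 2 = 1
  c[5] = d·G[:,5] = (01000011011)·(00100000000) mod 2 = 0+0+0+0+0+0+0+0+0+0+0 mod 2 = 0
  c[6] = d·G[:,6] = (01000011011)·(00010000000) mod 2 = 0+0+0+0+0+0+0+0+0+0+0 mod 2 = 0
  c[7] = d·G[:,7] = (01000011011)·(00001111111) mod 2 = 0+0+0+0+0+0+1+1+0+1+1 mod 2 = 0
  c[8] = d·G[:,8] = (01000011011)·(00001000000) mod 2 = 0+0+0+0+0+0+0+0+0+0+0 mod 2 = 0
  c[9] = d·G[:,9] = (01000011011)·(00000100000) mod 2 = 0+0+0+0+0+0+0+0+0+0+0 mod 2 = 0
  c[10] = d·G[:,10] = (01000011011)·(00000010000) mod 2 = 0+0+0+0+0+0+1+0+0+0+0 mod 2 = 1
  c[11] = d·G[:,11] = (01000011011)·(00000001000) mod 2 = 0+0+0+0+0+0+0+1+0+0+0 mod 2 = 1
  c[12] = d·G[:,12] = (01000011011)·(00000000100) mod 2 = 0+0+0+0+0+0+0+0+0+0+0 mod 2 = 0
  c[13] = d·G[:,13] = (01000011011)·(00000000010) mod 2 = 0+0+0+0+0+0+0+0+0+1+0 mod 2 = 1
  c[14] = d·G[:,14] = (01000011011)·(00000000001) mod 2 = 0+0+0+0+0+0+0+0+0+0+1 mod 2 = 1
Codeword = 110010000011011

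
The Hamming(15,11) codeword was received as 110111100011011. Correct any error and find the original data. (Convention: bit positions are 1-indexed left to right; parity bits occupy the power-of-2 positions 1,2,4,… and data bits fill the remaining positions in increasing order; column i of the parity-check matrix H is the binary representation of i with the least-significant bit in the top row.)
Syndrome s = H · r^T (mod 2), r = 110111100011011:
  s[0] = (101010101010101)·(110111100011011) mod 2 = 1+0+0+0+1+0+1+0+0+0+1+0+0+0+1 mod 2 = 1
  s[1] = (011001100110011)·(110111100011011) mod 2 = 0+1+0+0+0+1+1+0+0+0+1+0+0+1+1 mod 2 = 0
  s[2] = (000111100001111)·(110111100011011) mod 2 = 0+0+0+1+1+1+1+0+0+0+0+1+0+1+1 mod 2 = 1
  s[3] = (000000011111111)·(110111100011011) mod 2 = 0+0+0+0+0+0+0+0+0+0+1+1+0+1+1 mod 2 = 0
Syndrome = 1010
Column 5 of H equals this syndrome → error at bit 5 (1-indexed).
Flip bit 5: 110111100011011 → 110101100011011
Extract data bits at positions {3,5,6,7,9,10,11,12,13,14,15}: 00110011011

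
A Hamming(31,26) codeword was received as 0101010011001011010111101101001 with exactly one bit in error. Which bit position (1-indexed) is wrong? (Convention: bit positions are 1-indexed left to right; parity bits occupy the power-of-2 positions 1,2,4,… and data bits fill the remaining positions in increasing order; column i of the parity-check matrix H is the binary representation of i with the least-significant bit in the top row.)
Syndrome s = H · r^T (mod 2), r = 0101010011001011010111101101001:
  s[0] = (1010101010101010101010101010101)·(0101010011001011010111101101001) mod 2 = 0+0+0+0+0+0+0+0+1+0+0+0+1+0+1+0+0+0+0+0+1+0+1+0+1+0+0+0+0+0+1 mod 2 = 1
  s[1] = (0110011001100110011001100110011)·(0101010011001011010111101101001) mod 2 = 0+1+0+0+0+1+0+0+0+1+0+0+0+0+1+0+0+1+0+0+0+1+1+0+0+1+0+0+0+0+1 mod 2 = 1
  s[2] = (0001111000011110000111100001111)·(0101010011001011010111101101001) mod 2 = 0+0+0+1+0+1+0+0+0+0+0+0+1+0+1+0+0+0+0+1+1+1+1+0+0+0+0+1+0+0+1 mod 2 = 0
  s[3] = (0000000111111110000000011111111)·(0101010011001011010111101101001) mod 2 = 0+0+0+0+0+0+0+0+1+1+0+0+1+0+1+0+0+0+0+0+0+0+0+0+1+1+0+1+0+0+1 mod 2 = 0
  s[4] = (0000000000000001111111111111111)·(0101010011001011010111101101001) mod 2 = 0+0+0+0+0+0+0+0+0+0+0+0+0+0+0+1+0+1+0+1+1+1+1+0+1+1+0+1+0+0+1 mod 2 = 0
Syndrome = 11000
Column i of H is the binary representation of i, so the syndrome is the binary index of the flipped bit.
Read s = 11000 with s[0] as LSB: 1·2^0 + 1·2^1 + 0·2^2 + 0·2^3 + 0·2^4 = 3.
Error is at bit position 3.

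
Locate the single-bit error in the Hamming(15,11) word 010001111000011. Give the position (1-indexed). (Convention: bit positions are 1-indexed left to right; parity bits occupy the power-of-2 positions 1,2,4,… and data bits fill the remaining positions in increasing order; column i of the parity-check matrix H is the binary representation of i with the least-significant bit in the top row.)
Syndrome s = H · r^T (mod 2), r = 010001111000011:
  s[0] = (101010101010101)·(010001111000011) mod 2 = 0+0+0+0+0+0+1+0+1+0+0+0+0+0+1 mod 2 = 1
  s[1] = (011001100110011)·(010001111000011) mod 2 = 0+1+0+0+0+1+1+0+0+0+0+0+0+1+1 mod 2 = 1
  s[2] = (000111100001111)·(010001111000011) mod 2 = 0+0+0+0+0+1+1+0+0+0+0+0+0+1+1 mod 2 = 0
  s[3] = (000000011111111)·(010001111000011) mod 2 = 0+0+0+0+0+0+0+1+1+0+0+0+0+1+1 mod 2 = 0
Syndrome = 1100
Column i of H is the binary representation of i, so the syndrome is the binary index of the flipped bit.
Read s = 1100 with s[0] as LSB: 1·2^0 + 1·2^1 + 0·2^2 + 0·2^3 = 3.
Error is at bit position 3.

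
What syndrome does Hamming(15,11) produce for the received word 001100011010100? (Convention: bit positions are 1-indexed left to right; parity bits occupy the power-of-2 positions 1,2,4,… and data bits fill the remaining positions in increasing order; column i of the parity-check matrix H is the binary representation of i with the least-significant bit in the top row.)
Syndrome s = H · r^T (mod 2), r = 001100011010100:
  s[0] = (101010101010101)·(001100011010100) mod 2 = 0+0+1+0+0+0+0+0+1+0+1+0+1+0+0 mod 2 = 0
  s[1] = (011001100110011)·(001100011010100) mod 2 = 0+0+1+0+0+0+0+0+0+0+1+0+0+0+0 mod 2 = 0
  s[2] = (000111100001111)·(001100011010100) mod 2 = 0+0+0+1+0+0+0+0+0+0+0+0+1+0+0 mod 2 = 0
  s[3] = (000000011111111)·(001100011010100) mod 2 = 0+0+0+0+0+0+0+1+1+0+1+0+1+0+0 mod 2 = 0
Syndrome = 0000
s = 0: no error detected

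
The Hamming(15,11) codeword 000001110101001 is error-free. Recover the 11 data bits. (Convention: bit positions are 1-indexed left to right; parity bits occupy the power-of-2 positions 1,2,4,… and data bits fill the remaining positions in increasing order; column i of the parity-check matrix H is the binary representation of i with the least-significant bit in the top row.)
Parity bits occupy power-of-2 positions; data bits are at positions {3,5,6,7,9,10,11,12,13,14,15} (1-indexed).
Extract: c[3]=0 c[5]=0 c[6]=1 c[7]=1 c[9]=0 c[10]=1 c[11]=0 c[12]=1 c[13]=0 c[14]=0 c[15]=1
Data = 00110101001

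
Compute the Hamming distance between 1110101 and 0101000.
XOR = 1011101, count of 1s = 5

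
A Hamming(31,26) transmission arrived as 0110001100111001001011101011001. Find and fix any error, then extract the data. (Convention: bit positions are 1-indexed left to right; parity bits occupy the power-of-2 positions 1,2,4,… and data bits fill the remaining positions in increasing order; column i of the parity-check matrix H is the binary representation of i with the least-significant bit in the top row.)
Syndrome s = H · r^T (mod 2), r = 0110001100111001001011101011001:
  s[0] = (1010101010101010101010101010101)·(0110001100111001001011101011001) mod 2 = 0+0+1+0+0+0+1+0+0+0+1+0+1+0+0+0+0+0+1+0+1+0+1+0+1+0+1+0+0+0+1 mod 2 = 0
  s[1] = (0110011001100110011001100110011)·(0110001100111001001011101011001) mod 2 = 0+1+1+0+0+0+1+0+0+0+1+0+0+0+0+0+0+0+1+0+0+1+1+0+0+0+1+0+0+0+1 mod 2 = 1
  s[2] = (0001111000011110000111100001111)·(0110001100111001001011101011001) mod 2 = 0+0+0+0+0+0+1+0+0+0+0+1+1+0+0+0+0+0+0+0+1+1+1+0+0+0+0+1+0+0+1 mod 2 = 0
  s[3] = (0000000111111110000000011111111)·(0110001100111001001011101011001) mod 2 = 0+0+0+0+0+0+0+1+0+0+1+1+1+0+0+0+0+0+0+0+0+0+0+0+1+0+1+1+0+0+1 mod 2 = 0
  s[4] = (0000000000000001111111111111111)·(0110001100111001001011101011001) mod 2 = 0+0+0+0+0+0+0+0+0+0+0+0+0+0+0+1+0+0+1+0+1+1+1+0+1+0+1+1+0+0+1 mod 2 = 1
Syndrome = 01001
Column 18 of H equals this syndrome → error at bit 18 (1-indexed).
Flip bit 18: 0110001100111001001011101011001 → 0110001100111001011011101011001
Extract data bits at positions {3,5,6,7,9,10,11,12,13,14,15,17,18,19,20,21,22,23,24,25,26,27,28,29,30,31}: 10010011100011011101011001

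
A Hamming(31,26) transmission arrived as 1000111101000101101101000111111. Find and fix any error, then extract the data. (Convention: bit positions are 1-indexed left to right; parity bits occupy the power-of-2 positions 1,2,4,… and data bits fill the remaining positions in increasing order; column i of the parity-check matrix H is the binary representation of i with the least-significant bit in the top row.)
Syndrome s = H · r^T (mod 2), r = 1000111101000101101101000111111:
  s[0] = (1010101010101010101010101010101)·(1000111101000101101101000111111) mod 2 = 1+0+0+0+1+0+1+0+0+0+0+0+0+0+0+0+1+0+1+0+0+0+0+0+0+0+1+0+1+0+1 mod 2 = 0
  s[1] = (0110011001100110011001100110011)·(1000111101000101101101000111111) mod 2 = 0+0+0+0+0+1+1+0+0+1+0+0+0+1+0+0+0+0+1+0+0+1+0+0+0+1+1+0+0+1+1 mod 2 = 0
  s[2] = (0001111000011110000111100001111)·(1000111101000101101101000111111) mod 2 = 0+0+0+0+1+1+1+0+0+0+0+0+0+1+0+0+0+0+0+1+0+1+0+0+0+0+0+1+1+1+1 mod 2 = 0
  s[3] = (0000000111111110000000011111111)·(1000111101000101101101000111111) mod 2 = 0+0+0+0+0+0+0+1+0+1+0+0+0+1+0+0+0+0+0+0+0+0+0+0+0+1+1+1+1+1+1 mod 2 = 1
  s[4] = (0000000000000001111111111111111)·(1000111101000101101101000111111) mod 2 = 0+0+0+0+0+0+0+0+0+0+0+0+0+0+0+1+1+0+1+1+0+1+0+0+0+1+1+1+1+1+1 mod 2 = 1
Syndrome = 00011
Column 24 of H equals this syndrome → error at bit 24 (1-indexed).
Flip bit 24: 1000111101000101101101000111111 → 1000111101000101101101010111111
Extract data bits at positions {3,5,6,7,9,10,11,12,13,14,15,17,18,19,20,21,22,23,24,25,26,27,28,29,30,31}: 01110100010101101010111111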